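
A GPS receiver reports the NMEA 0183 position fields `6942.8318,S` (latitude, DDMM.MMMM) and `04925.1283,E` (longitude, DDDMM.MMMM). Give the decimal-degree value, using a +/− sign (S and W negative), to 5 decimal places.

Latitude: split at 2 digits → 69° and 42.8318′; 69 + 42.8318/60 = 69.713863
S → negative
λ: degrees = first 3 digits = 49, minutes = 25.1283; 49 + 25.1283/60 = 49.418805
E ⇒ keep positive

-69.71386, 49.41881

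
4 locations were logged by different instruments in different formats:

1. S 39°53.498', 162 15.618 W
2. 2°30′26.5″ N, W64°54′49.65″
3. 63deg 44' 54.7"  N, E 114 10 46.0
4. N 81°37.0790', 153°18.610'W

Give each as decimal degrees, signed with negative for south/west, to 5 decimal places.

1. -39.89163, -162.26030
2. 2.50736, -64.91379
3. 63.74853, 114.17944
4. 81.61798, -153.31017

Point 1:
  Latitude: 39 + 53.498/60 = 39.891633
  S ⇒ negate
  Longitude: 15.618′ = 0.260300°; total 162.260300
  W ⇒ negate
Point 2:
  Lat: 2° + 30/60 + 26.5/3600 = 2 + 0.500000 + 0.007361 = 2.507361
  N → positive
  Lon: 54′ + 49.65″ = 54.82750′; 64 + 54.82750/60 = 64.913792
  hemisphere W, so the sign is −
Point 3:
  φ: 63° + 44/60 + 54.7/3600 = 63 + 0.733333 + 0.015194 = 63.748528
  N ⇒ keep positive
  λ: 114 + 10/60 + 46/3600 = 114.179444
  E → positive
Point 4:
  φ: 81 + 37.079/60 = 81.617983
  N → positive
  λ: 153 + 18.61/60 = 153.310167
  hemisphere W, so the sign is −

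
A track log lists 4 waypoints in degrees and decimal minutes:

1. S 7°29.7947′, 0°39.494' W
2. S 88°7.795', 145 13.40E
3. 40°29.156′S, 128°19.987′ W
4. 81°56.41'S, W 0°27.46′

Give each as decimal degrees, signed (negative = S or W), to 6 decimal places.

1. -7.496578, -0.658233
2. -88.129917, 145.223333
3. -40.485933, -128.333117
4. -81.940167, -0.457667

Point 1:
  Latitude: 7 + 29.7947/60 = 7.4965783
  hemisphere S, so the sign is −
  λ: 0 + 39.494/60 = 0.6582333
  W → negative
Point 2:
  φ: 7.795′ = 0.129917°; total 88.1299167
  hemisphere S, so the sign is −
  Longitude: 13.4′ = 0.223333°; total 145.2233333
  E → positive
Point 3:
  Lat: 29.156′ = 0.485933°; total 40.4859333
  hemisphere S, so the sign is −
  Longitude: 19.987′ = 0.333117°; total 128.3331167
  W → negative
Point 4:
  Lat: 56.41′ = 0.940167°; total 81.9401667
  hemisphere S, so the sign is −
  Longitude: 0 + 27.46/60 = 0.4576667
  W ⇒ negate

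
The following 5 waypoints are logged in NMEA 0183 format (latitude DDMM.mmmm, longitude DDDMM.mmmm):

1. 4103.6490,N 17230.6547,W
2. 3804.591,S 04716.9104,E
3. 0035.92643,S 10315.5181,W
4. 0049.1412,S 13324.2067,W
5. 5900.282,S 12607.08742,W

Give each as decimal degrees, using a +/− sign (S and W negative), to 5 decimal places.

Point 1:
  Lat: degrees = first 2 digits = 41, minutes = 3.649; 41 + 3.649/60 = 41.060817
  N ⇒ keep positive
  λ: split at 3 digits → 172° and 30.6547′; 172 + 30.6547/60 = 172.510912
  hemisphere W, so the sign is −
Point 2:
  Lat: degrees = first 2 digits = 38, minutes = 4.591; 38 + 4.591/60 = 38.076517
  S ⇒ negate
  λ: degrees = first 3 digits = 47, minutes = 16.9104; 47 + 16.9104/60 = 47.281840
  E → positive
Point 3:
  φ: split at 2 digits → 00° and 35.92643′; 0 + 35.92643/60 = 0.598774
  hemisphere S, so the sign is −
  λ: split at 3 digits → 103° and 15.5181′; 103 + 15.5181/60 = 103.258635
  W ⇒ negate
Point 4:
  φ: split at 2 digits → 00° and 49.1412′; 0 + 49.1412/60 = 0.819020
  S → negative
  λ: degrees = first 3 digits = 133, minutes = 24.2067; 133 + 24.2067/60 = 133.403445
  W ⇒ negate
Point 5:
  Latitude: degrees = first 2 digits = 59, minutes = 0.282; 59 + 0.282/60 = 59.004700
  S → negative
  Lon: split at 3 digits → 126° and 7.08742′; 126 + 7.08742/60 = 126.118124
  hemisphere W, so the sign is −

1. 41.06082, -172.51091
2. -38.07652, 47.28184
3. -0.59877, -103.25864
4. -0.81902, -133.40345
5. -59.00470, -126.11812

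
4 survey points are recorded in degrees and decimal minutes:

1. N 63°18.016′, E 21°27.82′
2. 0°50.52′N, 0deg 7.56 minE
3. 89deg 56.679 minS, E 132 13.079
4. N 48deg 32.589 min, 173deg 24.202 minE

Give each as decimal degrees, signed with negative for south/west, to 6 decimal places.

1. 63.300267, 21.463667
2. 0.842000, 0.126000
3. -89.944650, 132.217983
4. 48.543150, 173.403367

Point 1:
  Lat: 18.016′ = 0.300267°; total 63.3002667
  N ⇒ keep positive
  Longitude: 27.82′ = 0.463667°; total 21.4636667
  E ⇒ keep positive
Point 2:
  φ: 0 + 50.52/60 = 0.8420000
  N ⇒ keep positive
  λ: 7.56′ = 0.126000°; total 0.1260000
  E → positive
Point 3:
  φ: 89 + 56.679/60 = 89.9446500
  S ⇒ negate
  λ: 13.079′ = 0.217983°; total 132.2179833
  E → positive
Point 4:
  φ: 32.589′ = 0.543150°; total 48.5431500
  N ⇒ keep positive
  Longitude: 24.202′ = 0.403367°; total 173.4033667
  E → positive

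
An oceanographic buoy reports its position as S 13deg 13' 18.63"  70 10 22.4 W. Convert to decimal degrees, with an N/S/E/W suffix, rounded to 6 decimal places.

Lat: 13′ + 18.63″ = 13.31050′; 13 + 13.31050/60 = 13.2218417
Longitude: 70 + 10/60 + 22.4/3600 = 70.1728889

13.221842° S, 70.172889° W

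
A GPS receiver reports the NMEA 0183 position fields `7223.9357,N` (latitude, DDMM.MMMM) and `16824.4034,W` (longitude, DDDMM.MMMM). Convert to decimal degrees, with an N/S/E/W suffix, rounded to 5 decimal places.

72.39893° N, 168.40672° W

Lat: degrees = first 2 digits = 72, minutes = 23.9357; 72 + 23.9357/60 = 72.398928
Lon: split at 3 digits → 168° and 24.4034′; 168 + 24.4034/60 = 168.406723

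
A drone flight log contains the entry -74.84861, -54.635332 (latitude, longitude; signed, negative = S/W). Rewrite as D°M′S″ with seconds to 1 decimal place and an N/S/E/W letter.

74°50′55.0″ S, 54°38′7.2″ W

Latitude is negative → S; |value| = 74.848610
Lat: 0.848610° → 50.91660′; 0.91660 × 60 = 54.996″
Longitude is negative → W; |value| = 54.635332
Lon: whole degrees 54; 38.11992′ → 38′ and 7.195″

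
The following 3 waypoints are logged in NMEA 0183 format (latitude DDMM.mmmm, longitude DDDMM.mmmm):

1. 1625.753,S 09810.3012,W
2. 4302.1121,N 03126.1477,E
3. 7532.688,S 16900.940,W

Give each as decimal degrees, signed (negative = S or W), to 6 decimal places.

Point 1:
  Lat: split at 2 digits → 16° and 25.753′; 16 + 25.753/60 = 16.4292167
  hemisphere S, so the sign is −
  λ: split at 3 digits → 098° and 10.3012′; 98 + 10.3012/60 = 98.1716867
  W ⇒ negate
Point 2:
  φ: split at 2 digits → 43° and 2.1121′; 43 + 2.1121/60 = 43.0352017
  N → positive
  Lon: degrees = first 3 digits = 31, minutes = 26.1477; 31 + 26.1477/60 = 31.4357950
  E → positive
Point 3:
  φ: degrees = first 2 digits = 75, minutes = 32.688; 75 + 32.688/60 = 75.5448000
  S ⇒ negate
  λ: degrees = first 3 digits = 169, minutes = 0.94; 169 + 0.94/60 = 169.0156667
  W ⇒ negate

1. -16.429217, -98.171687
2. 43.035202, 31.435795
3. -75.544800, -169.015667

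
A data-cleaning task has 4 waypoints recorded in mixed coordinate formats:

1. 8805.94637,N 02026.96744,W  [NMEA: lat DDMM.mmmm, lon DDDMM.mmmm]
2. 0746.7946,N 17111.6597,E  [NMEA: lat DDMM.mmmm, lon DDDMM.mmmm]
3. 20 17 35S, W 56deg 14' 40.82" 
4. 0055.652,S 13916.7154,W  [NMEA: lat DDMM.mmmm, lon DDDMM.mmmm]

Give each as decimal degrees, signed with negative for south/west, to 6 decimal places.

Point 1:
  Latitude: degrees = first 2 digits = 88, minutes = 5.94637; 88 + 5.94637/60 = 88.0991062
  N ⇒ keep positive
  Lon: split at 3 digits → 020° and 26.96744′; 20 + 26.96744/60 = 20.4494573
  W → negative
Point 2:
  Lat: split at 2 digits → 07° and 46.7946′; 7 + 46.7946/60 = 7.7799100
  N → positive
  Lon: split at 3 digits → 171° and 11.6597′; 171 + 11.6597/60 = 171.1943283
  E → positive
Point 3:
  φ: 17′ + 35″ = 17.58333′; 20 + 17.58333/60 = 20.2930556
  S ⇒ negate
  Lon: 56° + 14/60 + 40.82/3600 = 56 + 0.233333 + 0.011339 = 56.2446722
  hemisphere W, so the sign is −
Point 4:
  φ: split at 2 digits → 00° and 55.652′; 0 + 55.652/60 = 0.9275333
  S → negative
  Longitude: degrees = first 3 digits = 139, minutes = 16.7154; 139 + 16.7154/60 = 139.2785900
  W ⇒ negate

1. 88.099106, -20.449457
2. 7.779910, 171.194328
3. -20.293056, -56.244672
4. -0.927533, -139.278590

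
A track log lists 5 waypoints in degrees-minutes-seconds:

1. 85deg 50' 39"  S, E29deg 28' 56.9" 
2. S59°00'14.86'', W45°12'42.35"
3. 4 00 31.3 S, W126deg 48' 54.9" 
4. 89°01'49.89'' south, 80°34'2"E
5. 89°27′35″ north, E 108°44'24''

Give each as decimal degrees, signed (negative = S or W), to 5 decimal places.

Point 1:
  Lat: 50′ + 39″ = 50.65000′; 85 + 50.65000/60 = 85.844167
  S ⇒ negate
  λ: 28′ + 56.9″ = 28.94833′; 29 + 28.94833/60 = 29.482472
  E → positive
Point 2:
  φ: 59 + 0/60 + 14.86/3600 = 59.004128
  S → negative
  Lon: 45 + 12/60 + 42.35/3600 = 45.211764
  W → negative
Point 3:
  Lat: 4 + 0/60 + 31.3/3600 = 4.008694
  hemisphere S, so the sign is −
  Lon: 126° + 48/60 + 54.9/3600 = 126 + 0.800000 + 0.015250 = 126.815250
  W ⇒ negate
Point 4:
  φ: 1′ + 49.89″ = 1.83150′; 89 + 1.83150/60 = 89.030525
  S → negative
  Longitude: 34′ + 2″ = 34.03333′; 80 + 34.03333/60 = 80.567222
  E → positive
Point 5:
  φ: 27′ + 35″ = 27.58333′; 89 + 27.58333/60 = 89.459722
  N → positive
  Lon: 108° + 44/60 + 24/3600 = 108 + 0.733333 + 0.006667 = 108.740000
  E → positive

1. -85.84417, 29.48247
2. -59.00413, -45.21176
3. -4.00869, -126.81525
4. -89.03053, 80.56722
5. 89.45972, 108.74000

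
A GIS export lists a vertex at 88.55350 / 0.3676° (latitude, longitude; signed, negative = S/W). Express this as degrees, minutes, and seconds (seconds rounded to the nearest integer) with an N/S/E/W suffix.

88°33′13″ N, 0°22′3″ E

Lat: whole degrees 88; 33.21000′ → 33′ and 12.60″
Longitude: 0.367600° → 22.05600′; 0.05600 × 60 = 3.36″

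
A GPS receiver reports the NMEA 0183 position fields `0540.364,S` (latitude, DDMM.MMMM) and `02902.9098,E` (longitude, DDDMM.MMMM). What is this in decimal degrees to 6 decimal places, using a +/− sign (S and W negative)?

φ: degrees = first 2 digits = 5, minutes = 40.364; 5 + 40.364/60 = 5.6727333
hemisphere S, so the sign is −
Longitude: degrees = first 3 digits = 29, minutes = 2.9098; 29 + 2.9098/60 = 29.0484967
E → positive

-5.672733, 29.048497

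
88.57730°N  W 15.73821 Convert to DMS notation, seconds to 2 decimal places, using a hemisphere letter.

Latitude: 0.577300 × 60 = 34.63800′ → 34′, remainder × 60 = 38.2800″
λ: whole degrees 15; 44.29260′ → 44′ and 17.5560″

88°34′38.28″ N, 15°44′17.56″ W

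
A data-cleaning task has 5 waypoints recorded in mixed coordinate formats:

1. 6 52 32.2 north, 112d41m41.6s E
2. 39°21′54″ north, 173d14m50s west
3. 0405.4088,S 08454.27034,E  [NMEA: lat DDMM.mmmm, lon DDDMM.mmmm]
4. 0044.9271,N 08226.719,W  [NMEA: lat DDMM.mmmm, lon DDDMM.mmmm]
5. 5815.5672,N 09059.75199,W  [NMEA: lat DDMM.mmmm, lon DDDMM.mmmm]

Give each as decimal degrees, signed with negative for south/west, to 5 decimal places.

1. 6.87561, 112.69489
2. 39.36500, -173.24722
3. -4.09015, 84.90451
4. 0.74879, -82.44532
5. 58.25945, -90.99587

Point 1:
  φ: 52′ + 32.2″ = 52.53667′; 6 + 52.53667/60 = 6.875611
  N → positive
  Longitude: 112 + 41/60 + 41.6/3600 = 112.694889
  E ⇒ keep positive
Point 2:
  Lat: 21′ + 54″ = 21.90000′; 39 + 21.90000/60 = 39.365000
  N → positive
  Longitude: 173 + 14/60 + 50/3600 = 173.247222
  W → negative
Point 3:
  Lat: degrees = first 2 digits = 4, minutes = 5.4088; 4 + 5.4088/60 = 4.090147
  S → negative
  Longitude: degrees = first 3 digits = 84, minutes = 54.27034; 84 + 54.27034/60 = 84.904506
  E → positive
Point 4:
  Latitude: split at 2 digits → 00° and 44.9271′; 0 + 44.9271/60 = 0.748785
  N ⇒ keep positive
  λ: split at 3 digits → 082° and 26.719′; 82 + 26.719/60 = 82.445317
  W ⇒ negate
Point 5:
  Lat: degrees = first 2 digits = 58, minutes = 15.5672; 58 + 15.5672/60 = 58.259453
  N → positive
  λ: split at 3 digits → 090° and 59.75199′; 90 + 59.75199/60 = 90.995867
  W ⇒ negate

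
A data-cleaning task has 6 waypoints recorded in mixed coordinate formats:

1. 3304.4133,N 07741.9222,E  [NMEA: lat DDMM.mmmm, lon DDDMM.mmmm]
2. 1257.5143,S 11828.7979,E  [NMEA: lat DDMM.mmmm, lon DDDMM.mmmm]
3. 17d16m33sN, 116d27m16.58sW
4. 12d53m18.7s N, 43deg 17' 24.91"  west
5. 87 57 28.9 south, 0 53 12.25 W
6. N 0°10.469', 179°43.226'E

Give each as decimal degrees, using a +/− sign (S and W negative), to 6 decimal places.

1. 33.073555, 77.698703
2. -12.958572, 118.479965
3. 17.275833, -116.454606
4. 12.888528, -43.290253
5. -87.958028, -0.886736
6. 0.174483, 179.720433

Point 1:
  Latitude: degrees = first 2 digits = 33, minutes = 4.4133; 33 + 4.4133/60 = 33.0735550
  N ⇒ keep positive
  Longitude: split at 3 digits → 077° and 41.9222′; 77 + 41.9222/60 = 77.6987033
  E → positive
Point 2:
  φ: degrees = first 2 digits = 12, minutes = 57.5143; 12 + 57.5143/60 = 12.9585717
  S ⇒ negate
  Lon: degrees = first 3 digits = 118, minutes = 28.7979; 118 + 28.7979/60 = 118.4799650
  E → positive
Point 3:
  Latitude: 17° + 16/60 + 33/3600 = 17 + 0.266667 + 0.009167 = 17.2758333
  N → positive
  Lon: 116° + 27/60 + 16.58/3600 = 116 + 0.450000 + 0.004606 = 116.4546056
  hemisphere W, so the sign is −
Point 4:
  Lat: 12° + 53/60 + 18.7/3600 = 12 + 0.883333 + 0.005194 = 12.8885278
  N → positive
  Lon: 43° + 17/60 + 24.91/3600 = 43 + 0.283333 + 0.006919 = 43.2902528
  W ⇒ negate
Point 5:
  φ: 57′ + 28.9″ = 57.48167′; 87 + 57.48167/60 = 87.9580278
  S → negative
  λ: 0° + 53/60 + 12.25/3600 = 0 + 0.883333 + 0.003403 = 0.8867361
  W → negative
Point 6:
  φ: 0 + 10.469/60 = 0.1744833
  N → positive
  Longitude: 43.226′ = 0.720433°; total 179.7204333
  E ⇒ keep positive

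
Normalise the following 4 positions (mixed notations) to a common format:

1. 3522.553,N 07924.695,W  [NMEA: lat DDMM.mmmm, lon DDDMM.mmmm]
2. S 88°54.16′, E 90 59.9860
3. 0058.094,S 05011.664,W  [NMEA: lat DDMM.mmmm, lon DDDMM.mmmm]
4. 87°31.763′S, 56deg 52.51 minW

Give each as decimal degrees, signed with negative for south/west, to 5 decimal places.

1. 35.37588, -79.41158
2. -88.90267, 90.99977
3. -0.96823, -50.19440
4. -87.52938, -56.87517

Point 1:
  Lat: degrees = first 2 digits = 35, minutes = 22.553; 35 + 22.553/60 = 35.375883
  N ⇒ keep positive
  Lon: degrees = first 3 digits = 79, minutes = 24.695; 79 + 24.695/60 = 79.411583
  W ⇒ negate
Point 2:
  Lat: 88 + 54.16/60 = 88.902667
  hemisphere S, so the sign is −
  λ: 90 + 59.986/60 = 90.999767
  E ⇒ keep positive
Point 3:
  Lat: degrees = first 2 digits = 0, minutes = 58.094; 0 + 58.094/60 = 0.968233
  S → negative
  Longitude: degrees = first 3 digits = 50, minutes = 11.664; 50 + 11.664/60 = 50.194400
  W ⇒ negate
Point 4:
  φ: 87 + 31.763/60 = 87.529383
  S ⇒ negate
  Longitude: 52.51′ = 0.875167°; total 56.875167
  W ⇒ negate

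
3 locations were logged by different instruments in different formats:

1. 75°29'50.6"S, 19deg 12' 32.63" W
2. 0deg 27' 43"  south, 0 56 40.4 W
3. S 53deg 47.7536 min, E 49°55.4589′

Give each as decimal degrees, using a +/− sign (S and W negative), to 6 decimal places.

Point 1:
  φ: 29′ + 50.6″ = 29.84333′; 75 + 29.84333/60 = 75.4973889
  hemisphere S, so the sign is −
  Longitude: 19° + 12/60 + 32.63/3600 = 19 + 0.200000 + 0.009064 = 19.2090639
  hemisphere W, so the sign is −
Point 2:
  Lat: 0° + 27/60 + 43/3600 = 0 + 0.450000 + 0.011944 = 0.4619444
  hemisphere S, so the sign is −
  λ: 0° + 56/60 + 40.4/3600 = 0 + 0.933333 + 0.011222 = 0.9445556
  hemisphere W, so the sign is −
Point 3:
  Latitude: 53 + 47.7536/60 = 53.7958933
  S ⇒ negate
  Longitude: 49 + 55.4589/60 = 49.9243150
  E ⇒ keep positive

1. -75.497389, -19.209064
2. -0.461944, -0.944556
3. -53.795893, 49.924315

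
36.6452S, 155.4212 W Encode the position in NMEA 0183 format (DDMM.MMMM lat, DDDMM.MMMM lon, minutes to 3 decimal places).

3638.712,S / 15525.272,W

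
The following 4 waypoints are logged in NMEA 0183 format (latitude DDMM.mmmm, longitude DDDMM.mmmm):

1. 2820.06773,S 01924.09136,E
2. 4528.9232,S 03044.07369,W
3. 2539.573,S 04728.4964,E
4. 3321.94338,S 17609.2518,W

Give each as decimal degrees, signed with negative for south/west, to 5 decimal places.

1. -28.33446, 19.40152
2. -45.48205, -30.73456
3. -25.65955, 47.47494
4. -33.36572, -176.15420

Point 1:
  Latitude: degrees = first 2 digits = 28, minutes = 20.06773; 28 + 20.06773/60 = 28.334462
  hemisphere S, so the sign is −
  λ: degrees = first 3 digits = 19, minutes = 24.09136; 19 + 24.09136/60 = 19.401523
  E ⇒ keep positive
Point 2:
  φ: split at 2 digits → 45° and 28.9232′; 45 + 28.9232/60 = 45.482053
  S → negative
  Longitude: degrees = first 3 digits = 30, minutes = 44.07369; 30 + 44.07369/60 = 30.734562
  W ⇒ negate
Point 3:
  Lat: degrees = first 2 digits = 25, minutes = 39.573; 25 + 39.573/60 = 25.659550
  hemisphere S, so the sign is −
  Lon: degrees = first 3 digits = 47, minutes = 28.4964; 47 + 28.4964/60 = 47.474940
  E → positive
Point 4:
  φ: degrees = first 2 digits = 33, minutes = 21.94338; 33 + 21.94338/60 = 33.365723
  S ⇒ negate
  λ: degrees = first 3 digits = 176, minutes = 9.2518; 176 + 9.2518/60 = 176.154197
  W → negative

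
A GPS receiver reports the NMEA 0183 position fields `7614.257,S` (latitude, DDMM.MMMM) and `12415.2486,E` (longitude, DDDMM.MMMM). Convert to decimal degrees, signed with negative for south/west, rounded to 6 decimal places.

Lat: split at 2 digits → 76° and 14.257′; 76 + 14.257/60 = 76.2376167
S → negative
λ: degrees = first 3 digits = 124, minutes = 15.2486; 124 + 15.2486/60 = 124.2541433
E → positive

-76.237617, 124.254143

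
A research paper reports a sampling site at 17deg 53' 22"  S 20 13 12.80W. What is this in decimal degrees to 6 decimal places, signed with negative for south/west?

-17.889444, -20.220222

Latitude: 17° + 53/60 + 22/3600 = 17 + 0.883333 + 0.006111 = 17.8894444
S → negative
λ: 20 + 13/60 + 12.8/3600 = 20.2202222
W ⇒ negate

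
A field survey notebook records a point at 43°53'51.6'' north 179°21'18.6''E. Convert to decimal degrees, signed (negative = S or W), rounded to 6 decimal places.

43.897667, 179.355167

φ: 43 + 53/60 + 51.6/3600 = 43.8976667
N ⇒ keep positive
λ: 179° + 21/60 + 18.6/3600 = 179 + 0.350000 + 0.005167 = 179.3551667
E ⇒ keep positive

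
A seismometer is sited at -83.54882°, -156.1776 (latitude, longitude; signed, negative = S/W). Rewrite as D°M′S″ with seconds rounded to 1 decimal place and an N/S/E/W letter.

83°32′55.8″ S, 156°10′39.4″ W

Latitude is negative → S; |value| = 83.548820
Lat: whole degrees 83; 32.92920′ → 32′ and 55.752″
Longitude is negative → W; |value| = 156.177600
Longitude: whole degrees 156; 10.65600′ → 10′ and 39.360″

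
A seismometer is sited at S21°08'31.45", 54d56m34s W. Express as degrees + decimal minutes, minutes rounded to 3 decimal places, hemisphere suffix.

Lat: 8 + 31.45/60 = 8.52417′
Lon: seconds/60 = 0.56667; minutes = 56 + 0.56667 = 56.56667

21° 8.524′ S, 54° 56.567′ W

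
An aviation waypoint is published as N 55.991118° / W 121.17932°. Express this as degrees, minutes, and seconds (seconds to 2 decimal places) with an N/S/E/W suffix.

Lat: 0.991118 × 60 = 59.46708′ → 59′, remainder × 60 = 28.0248″
λ: 0.179320° → 10.75920′; 0.75920 × 60 = 45.5520″

55°59′28.02″ N, 121°10′45.55″ W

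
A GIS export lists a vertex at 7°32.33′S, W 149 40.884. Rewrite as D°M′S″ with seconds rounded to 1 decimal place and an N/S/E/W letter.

Lat: fractional minutes 0.33000 × 60 = 19.800″
Lon: 40.88400′ → 40′ and 0.88400 × 60 = 53.040″

7°32′19.8″ S, 149°40′53.0″ W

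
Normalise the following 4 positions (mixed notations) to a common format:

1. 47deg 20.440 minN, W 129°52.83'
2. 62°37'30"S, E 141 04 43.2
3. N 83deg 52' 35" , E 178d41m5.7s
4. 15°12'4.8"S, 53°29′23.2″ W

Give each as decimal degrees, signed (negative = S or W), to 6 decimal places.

Point 1:
  φ: 20.44′ = 0.340667°; total 47.3406667
  N ⇒ keep positive
  λ: 129 + 52.83/60 = 129.8805000
  W → negative
Point 2:
  φ: 62° + 37/60 + 30/3600 = 62 + 0.616667 + 0.008333 = 62.6250000
  hemisphere S, so the sign is −
  λ: 141° + 4/60 + 43.2/3600 = 141 + 0.066667 + 0.012000 = 141.0786667
  E → positive
Point 3:
  Lat: 83 + 52/60 + 35/3600 = 83.8763889
  N → positive
  Longitude: 178° + 41/60 + 5.7/3600 = 178 + 0.683333 + 0.001583 = 178.6849167
  E ⇒ keep positive
Point 4:
  Latitude: 15° + 12/60 + 4.8/3600 = 15 + 0.200000 + 0.001333 = 15.2013333
  S ⇒ negate
  λ: 53° + 29/60 + 23.2/3600 = 53 + 0.483333 + 0.006444 = 53.4897778
  hemisphere W, so the sign is −

1. 47.340667, -129.880500
2. -62.625000, 141.078667
3. 83.876389, 178.684917
4. -15.201333, -53.489778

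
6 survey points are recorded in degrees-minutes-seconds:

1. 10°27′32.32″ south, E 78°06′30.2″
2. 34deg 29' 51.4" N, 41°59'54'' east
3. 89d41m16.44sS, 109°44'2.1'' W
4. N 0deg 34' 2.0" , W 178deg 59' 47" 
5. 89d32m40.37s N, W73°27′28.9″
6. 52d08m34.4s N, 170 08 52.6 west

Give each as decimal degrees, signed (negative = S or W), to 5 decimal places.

Point 1:
  φ: 10 + 27/60 + 32.32/3600 = 10.458978
  S → negative
  λ: 78° + 6/60 + 30.2/3600 = 78 + 0.100000 + 0.008389 = 78.108389
  E → positive
Point 2:
  Lat: 34 + 29/60 + 51.4/3600 = 34.497611
  N → positive
  Lon: 41 + 59/60 + 54/3600 = 41.998333
  E ⇒ keep positive
Point 3:
  Lat: 41′ + 16.44″ = 41.27400′; 89 + 41.27400/60 = 89.687900
  hemisphere S, so the sign is −
  Longitude: 109° + 44/60 + 2.1/3600 = 109 + 0.733333 + 0.000583 = 109.733917
  hemisphere W, so the sign is −
Point 4:
  Latitude: 0° + 34/60 + 2/3600 = 0 + 0.566667 + 0.000556 = 0.567222
  N ⇒ keep positive
  λ: 178° + 59/60 + 47/3600 = 178 + 0.983333 + 0.013056 = 178.996389
  W ⇒ negate
Point 5:
  φ: 89 + 32/60 + 40.37/3600 = 89.544547
  N ⇒ keep positive
  Lon: 73 + 27/60 + 28.9/3600 = 73.458028
  W → negative
Point 6:
  Lat: 52 + 8/60 + 34.4/3600 = 52.142889
  N ⇒ keep positive
  Longitude: 8′ + 52.6″ = 8.87667′; 170 + 8.87667/60 = 170.147944
  hemisphere W, so the sign is −

1. -10.45898, 78.10839
2. 34.49761, 41.99833
3. -89.68790, -109.73392
4. 0.56722, -178.99639
5. 89.54455, -73.45803
6. 52.14289, -170.14794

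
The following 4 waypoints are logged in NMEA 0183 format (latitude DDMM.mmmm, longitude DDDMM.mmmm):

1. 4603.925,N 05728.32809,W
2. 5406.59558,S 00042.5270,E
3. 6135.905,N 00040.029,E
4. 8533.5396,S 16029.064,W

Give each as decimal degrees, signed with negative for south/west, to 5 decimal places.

Point 1:
  φ: degrees = first 2 digits = 46, minutes = 3.925; 46 + 3.925/60 = 46.065417
  N ⇒ keep positive
  Lon: split at 3 digits → 057° and 28.32809′; 57 + 28.32809/60 = 57.472135
  hemisphere W, so the sign is −
Point 2:
  φ: degrees = first 2 digits = 54, minutes = 6.59558; 54 + 6.59558/60 = 54.109926
  S → negative
  Lon: split at 3 digits → 000° and 42.527′; 0 + 42.527/60 = 0.708783
  E → positive
Point 3:
  φ: degrees = first 2 digits = 61, minutes = 35.905; 61 + 35.905/60 = 61.598417
  N ⇒ keep positive
  Lon: degrees = first 3 digits = 0, minutes = 40.029; 0 + 40.029/60 = 0.667150
  E → positive
Point 4:
  φ: split at 2 digits → 85° and 33.5396′; 85 + 33.5396/60 = 85.558993
  S → negative
  Lon: degrees = first 3 digits = 160, minutes = 29.064; 160 + 29.064/60 = 160.484400
  hemisphere W, so the sign is −

1. 46.06542, -57.47213
2. -54.10993, 0.70878
3. 61.59842, 0.66715
4. -85.55899, -160.48440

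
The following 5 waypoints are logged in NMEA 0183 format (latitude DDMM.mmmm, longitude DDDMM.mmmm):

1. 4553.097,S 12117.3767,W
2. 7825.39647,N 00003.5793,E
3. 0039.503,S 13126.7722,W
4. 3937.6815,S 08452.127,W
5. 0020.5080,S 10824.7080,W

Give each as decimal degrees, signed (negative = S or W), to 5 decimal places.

1. -45.88495, -121.28961
2. 78.42327, 0.05966
3. -0.65838, -131.44620
4. -39.62803, -84.86878
5. -0.34180, -108.41180

Point 1:
  Lat: split at 2 digits → 45° and 53.097′; 45 + 53.097/60 = 45.884950
  S → negative
  Lon: split at 3 digits → 121° and 17.3767′; 121 + 17.3767/60 = 121.289612
  hemisphere W, so the sign is −
Point 2:
  Lat: split at 2 digits → 78° and 25.39647′; 78 + 25.39647/60 = 78.423275
  N → positive
  λ: degrees = first 3 digits = 0, minutes = 3.5793; 0 + 3.5793/60 = 0.059655
  E → positive
Point 3:
  Lat: degrees = first 2 digits = 0, minutes = 39.503; 0 + 39.503/60 = 0.658383
  S ⇒ negate
  λ: split at 3 digits → 131° and 26.7722′; 131 + 26.7722/60 = 131.446203
  hemisphere W, so the sign is −
Point 4:
  φ: degrees = first 2 digits = 39, minutes = 37.6815; 39 + 37.6815/60 = 39.628025
  S ⇒ negate
  Longitude: split at 3 digits → 084° and 52.127′; 84 + 52.127/60 = 84.868783
  W ⇒ negate
Point 5:
  Lat: degrees = first 2 digits = 0, minutes = 20.508; 0 + 20.508/60 = 0.341800
  S ⇒ negate
  Lon: degrees = first 3 digits = 108, minutes = 24.708; 108 + 24.708/60 = 108.411800
  W → negative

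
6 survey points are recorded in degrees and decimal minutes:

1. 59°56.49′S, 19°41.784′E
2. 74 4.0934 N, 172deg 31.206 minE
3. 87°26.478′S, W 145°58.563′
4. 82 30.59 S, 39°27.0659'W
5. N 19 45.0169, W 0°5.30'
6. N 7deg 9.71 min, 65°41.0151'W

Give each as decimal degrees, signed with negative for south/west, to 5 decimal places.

1. -59.94150, 19.69640
2. 74.06822, 172.52010
3. -87.44130, -145.97605
4. -82.50983, -39.45110
5. 19.75028, -0.08833
6. 7.16183, -65.68359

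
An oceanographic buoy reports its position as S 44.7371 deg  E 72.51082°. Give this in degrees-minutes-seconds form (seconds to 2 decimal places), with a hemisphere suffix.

44°44′13.56″ S, 72°30′38.95″ E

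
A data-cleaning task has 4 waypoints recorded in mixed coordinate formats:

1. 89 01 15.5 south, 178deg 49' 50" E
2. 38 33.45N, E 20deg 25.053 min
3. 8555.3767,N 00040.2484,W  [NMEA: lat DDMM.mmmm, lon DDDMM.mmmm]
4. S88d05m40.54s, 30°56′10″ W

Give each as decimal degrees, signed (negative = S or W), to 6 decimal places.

1. -89.020972, 178.830556
2. 38.557500, 20.417550
3. 85.922945, -0.670807
4. -88.094594, -30.936111

Point 1:
  φ: 89° + 1/60 + 15.5/3600 = 89 + 0.016667 + 0.004306 = 89.0209722
  hemisphere S, so the sign is −
  Lon: 178° + 49/60 + 50/3600 = 178 + 0.816667 + 0.013889 = 178.8305556
  E ⇒ keep positive
Point 2:
  Lat: 33.45′ = 0.557500°; total 38.5575000
  N → positive
  λ: 25.053′ = 0.417550°; total 20.4175500
  E → positive
Point 3:
  φ: split at 2 digits → 85° and 55.3767′; 85 + 55.3767/60 = 85.9229450
  N ⇒ keep positive
  Lon: split at 3 digits → 000° and 40.2484′; 0 + 40.2484/60 = 0.6708067
  W ⇒ negate
Point 4:
  Latitude: 88 + 5/60 + 40.54/3600 = 88.0945944
  S ⇒ negate
  λ: 30° + 56/60 + 10/3600 = 30 + 0.933333 + 0.002778 = 30.9361111
  hemisphere W, so the sign is −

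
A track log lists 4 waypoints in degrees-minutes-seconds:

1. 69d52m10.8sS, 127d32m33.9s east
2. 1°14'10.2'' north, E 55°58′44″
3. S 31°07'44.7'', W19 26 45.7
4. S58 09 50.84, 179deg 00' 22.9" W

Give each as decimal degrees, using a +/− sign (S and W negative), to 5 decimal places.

1. -69.86967, 127.54275
2. 1.23617, 55.97889
3. -31.12908, -19.44603
4. -58.16412, -179.00636

Point 1:
  Latitude: 69 + 52/60 + 10.8/3600 = 69.869667
  S ⇒ negate
  Lon: 127° + 32/60 + 33.9/3600 = 127 + 0.533333 + 0.009417 = 127.542750
  E → positive
Point 2:
  φ: 1° + 14/60 + 10.2/3600 = 1 + 0.233333 + 0.002833 = 1.236167
  N → positive
  Longitude: 55° + 58/60 + 44/3600 = 55 + 0.966667 + 0.012222 = 55.978889
  E ⇒ keep positive
Point 3:
  Latitude: 31 + 7/60 + 44.7/3600 = 31.129083
  S ⇒ negate
  Lon: 19° + 26/60 + 45.7/3600 = 19 + 0.433333 + 0.012694 = 19.446028
  W → negative
Point 4:
  Latitude: 9′ + 50.84″ = 9.84733′; 58 + 9.84733/60 = 58.164122
  hemisphere S, so the sign is −
  Longitude: 179° + 0/60 + 22.9/3600 = 179 + 0.000000 + 0.006361 = 179.006361
  W ⇒ negate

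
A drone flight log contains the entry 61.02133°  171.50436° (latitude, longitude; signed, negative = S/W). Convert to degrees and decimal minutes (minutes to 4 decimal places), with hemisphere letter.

Latitude: minutes = (61.021330 − 61) × 60 = 1.279800
Longitude: fractional part 0.504360 → 30.261600 minutes

61° 1.2798′ N, 171° 30.2616′ E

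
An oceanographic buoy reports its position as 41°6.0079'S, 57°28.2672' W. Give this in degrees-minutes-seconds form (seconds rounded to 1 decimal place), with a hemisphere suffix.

Lat: 6.00790′ → 6′ and 0.00790 × 60 = 0.474″
λ: fractional minutes 0.26720 × 60 = 16.032″

41°06′0.5″ S, 57°28′16.0″ W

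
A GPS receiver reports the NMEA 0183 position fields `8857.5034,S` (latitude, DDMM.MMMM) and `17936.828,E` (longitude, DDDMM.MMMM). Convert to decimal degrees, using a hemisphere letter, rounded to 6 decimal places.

φ: degrees = first 2 digits = 88, minutes = 57.5034; 88 + 57.5034/60 = 88.9583900
Lon: split at 3 digits → 179° and 36.828′; 179 + 36.828/60 = 179.6138000

88.958390° S, 179.613800° E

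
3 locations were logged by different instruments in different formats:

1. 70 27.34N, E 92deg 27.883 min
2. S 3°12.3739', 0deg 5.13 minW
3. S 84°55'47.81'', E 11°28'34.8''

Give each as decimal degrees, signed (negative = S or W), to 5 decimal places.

Point 1:
  φ: 27.34′ = 0.455667°; total 70.455667
  N → positive
  Lon: 92 + 27.883/60 = 92.464717
  E → positive
Point 2:
  Latitude: 12.3739′ = 0.206232°; total 3.206232
  S → negative
  λ: 0 + 5.13/60 = 0.085500
  W ⇒ negate
Point 3:
  φ: 84° + 55/60 + 47.81/3600 = 84 + 0.916667 + 0.013281 = 84.929947
  hemisphere S, so the sign is −
  λ: 11° + 28/60 + 34.8/3600 = 11 + 0.466667 + 0.009667 = 11.476333
  E ⇒ keep positive

1. 70.45567, 92.46472
2. -3.20623, -0.08550
3. -84.92995, 11.47633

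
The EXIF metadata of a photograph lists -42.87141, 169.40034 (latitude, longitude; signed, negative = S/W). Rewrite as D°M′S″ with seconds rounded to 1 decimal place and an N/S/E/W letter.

42°52′17.1″ S, 169°24′1.2″ E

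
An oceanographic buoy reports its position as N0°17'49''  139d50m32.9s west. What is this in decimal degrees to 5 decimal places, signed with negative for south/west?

Lat: 0° + 17/60 + 49/3600 = 0 + 0.283333 + 0.013611 = 0.296944
N → positive
Longitude: 139 + 50/60 + 32.9/3600 = 139.842472
W → negative

0.29694, -139.84247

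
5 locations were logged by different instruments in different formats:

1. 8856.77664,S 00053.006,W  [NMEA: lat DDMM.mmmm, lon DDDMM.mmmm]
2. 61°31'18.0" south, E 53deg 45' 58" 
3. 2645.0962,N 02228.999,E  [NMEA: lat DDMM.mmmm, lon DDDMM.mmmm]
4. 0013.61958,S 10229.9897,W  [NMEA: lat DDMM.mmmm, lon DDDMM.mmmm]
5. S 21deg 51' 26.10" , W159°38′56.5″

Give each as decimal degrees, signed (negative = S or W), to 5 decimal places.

Point 1:
  Latitude: split at 2 digits → 88° and 56.77664′; 88 + 56.77664/60 = 88.946277
  S → negative
  Lon: split at 3 digits → 000° and 53.006′; 0 + 53.006/60 = 0.883433
  W ⇒ negate
Point 2:
  Lat: 61 + 31/60 + 18/3600 = 61.521667
  hemisphere S, so the sign is −
  Longitude: 53° + 45/60 + 58/3600 = 53 + 0.750000 + 0.016111 = 53.766111
  E → positive
Point 3:
  Lat: split at 2 digits → 26° and 45.0962′; 26 + 45.0962/60 = 26.751603
  N → positive
  Longitude: degrees = first 3 digits = 22, minutes = 28.999; 22 + 28.999/60 = 22.483317
  E → positive
Point 4:
  φ: split at 2 digits → 00° and 13.61958′; 0 + 13.61958/60 = 0.226993
  S ⇒ negate
  λ: split at 3 digits → 102° and 29.9897′; 102 + 29.9897/60 = 102.499828
  W ⇒ negate
Point 5:
  Latitude: 51′ + 26.1″ = 51.43500′; 21 + 51.43500/60 = 21.857250
  S ⇒ negate
  Longitude: 38′ + 56.5″ = 38.94167′; 159 + 38.94167/60 = 159.649028
  W → negative

1. -88.94628, -0.88343
2. -61.52167, 53.76611
3. 26.75160, 22.48332
4. -0.22699, -102.49983
5. -21.85725, -159.64903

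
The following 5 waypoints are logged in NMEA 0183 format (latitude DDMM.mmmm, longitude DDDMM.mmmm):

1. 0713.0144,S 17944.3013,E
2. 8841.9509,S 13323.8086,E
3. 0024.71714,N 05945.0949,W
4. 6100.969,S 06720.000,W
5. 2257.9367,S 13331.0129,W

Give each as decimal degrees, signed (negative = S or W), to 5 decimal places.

Point 1:
  Latitude: degrees = first 2 digits = 7, minutes = 13.0144; 7 + 13.0144/60 = 7.216907
  S ⇒ negate
  Longitude: degrees = first 3 digits = 179, minutes = 44.3013; 179 + 44.3013/60 = 179.738355
  E → positive
Point 2:
  Latitude: degrees = first 2 digits = 88, minutes = 41.9509; 88 + 41.9509/60 = 88.699182
  hemisphere S, so the sign is −
  Longitude: split at 3 digits → 133° and 23.8086′; 133 + 23.8086/60 = 133.396810
  E → positive
Point 3:
  φ: split at 2 digits → 00° and 24.71714′; 0 + 24.71714/60 = 0.411952
  N → positive
  λ: split at 3 digits → 059° and 45.0949′; 59 + 45.0949/60 = 59.751582
  hemisphere W, so the sign is −
Point 4:
  Lat: degrees = first 2 digits = 61, minutes = 0.969; 61 + 0.969/60 = 61.016150
  S → negative
  Longitude: split at 3 digits → 067° and 20′; 67 + 20/60 = 67.333333
  hemisphere W, so the sign is −
Point 5:
  Latitude: split at 2 digits → 22° and 57.9367′; 22 + 57.9367/60 = 22.965612
  S → negative
  λ: split at 3 digits → 133° and 31.0129′; 133 + 31.0129/60 = 133.516882
  W ⇒ negate

1. -7.21691, 179.73836
2. -88.69918, 133.39681
3. 0.41195, -59.75158
4. -61.01615, -67.33333
5. -22.96561, -133.51688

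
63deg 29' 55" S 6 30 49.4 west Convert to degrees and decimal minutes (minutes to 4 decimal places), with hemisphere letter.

φ: seconds/60 = 0.91667; minutes = 29 + 0.91667 = 29.916667
λ: 30 + 49.4/60 = 30.823333′

63° 29.9167′ S, 6° 30.8233′ W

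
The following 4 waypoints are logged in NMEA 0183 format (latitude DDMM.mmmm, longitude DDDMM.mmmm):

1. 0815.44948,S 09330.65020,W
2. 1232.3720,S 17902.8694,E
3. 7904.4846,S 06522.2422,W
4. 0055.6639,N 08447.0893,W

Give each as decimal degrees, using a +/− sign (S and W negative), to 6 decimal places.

Point 1:
  Latitude: split at 2 digits → 08° and 15.44948′; 8 + 15.44948/60 = 8.2574913
  S ⇒ negate
  Longitude: split at 3 digits → 093° and 30.6502′; 93 + 30.6502/60 = 93.5108367
  W → negative
Point 2:
  Lat: split at 2 digits → 12° and 32.372′; 12 + 32.372/60 = 12.5395333
  S → negative
  Lon: degrees = first 3 digits = 179, minutes = 2.8694; 179 + 2.8694/60 = 179.0478233
  E → positive
Point 3:
  Latitude: degrees = first 2 digits = 79, minutes = 4.4846; 79 + 4.4846/60 = 79.0747433
  S ⇒ negate
  Lon: split at 3 digits → 065° and 22.2422′; 65 + 22.2422/60 = 65.3707033
  W → negative
Point 4:
  Lat: split at 2 digits → 00° and 55.6639′; 0 + 55.6639/60 = 0.9277317
  N ⇒ keep positive
  λ: split at 3 digits → 084° and 47.0893′; 84 + 47.0893/60 = 84.7848217
  W ⇒ negate

1. -8.257491, -93.510837
2. -12.539533, 179.047823
3. -79.074743, -65.370703
4. 0.927732, -84.784822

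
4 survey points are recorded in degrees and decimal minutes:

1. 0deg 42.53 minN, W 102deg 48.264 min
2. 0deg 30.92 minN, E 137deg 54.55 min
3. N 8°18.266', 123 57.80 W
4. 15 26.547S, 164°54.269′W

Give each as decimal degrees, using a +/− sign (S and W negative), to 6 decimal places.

Point 1:
  φ: 42.53′ = 0.708833°; total 0.7088333
  N → positive
  Lon: 102 + 48.264/60 = 102.8044000
  W → negative
Point 2:
  Lat: 0 + 30.92/60 = 0.5153333
  N → positive
  λ: 137 + 54.55/60 = 137.9091667
  E → positive
Point 3:
  Lat: 8 + 18.266/60 = 8.3044333
  N ⇒ keep positive
  λ: 57.8′ = 0.963333°; total 123.9633333
  W → negative
Point 4:
  Lat: 15 + 26.547/60 = 15.4424500
  S → negative
  Longitude: 164 + 54.269/60 = 164.9044833
  W ⇒ negate

1. 0.708833, -102.804400
2. 0.515333, 137.909167
3. 8.304433, -123.963333
4. -15.442450, -164.904483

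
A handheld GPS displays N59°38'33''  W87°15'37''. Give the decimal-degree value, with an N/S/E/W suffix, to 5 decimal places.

Lat: 38′ + 33″ = 38.55000′; 59 + 38.55000/60 = 59.642500
λ: 87° + 15/60 + 37/3600 = 87 + 0.250000 + 0.010278 = 87.260278

59.64250° N, 87.26028° W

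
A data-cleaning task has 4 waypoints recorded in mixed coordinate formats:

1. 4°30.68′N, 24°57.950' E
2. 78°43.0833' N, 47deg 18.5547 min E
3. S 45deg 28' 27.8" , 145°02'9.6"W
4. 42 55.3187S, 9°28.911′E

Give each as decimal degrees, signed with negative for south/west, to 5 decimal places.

1. 4.51133, 24.96583
2. 78.71806, 47.30925
3. -45.47439, -145.03600
4. -42.92198, 9.48185

Point 1:
  Latitude: 4 + 30.68/60 = 4.511333
  N → positive
  Lon: 57.95′ = 0.965833°; total 24.965833
  E ⇒ keep positive
Point 2:
  Lat: 43.0833′ = 0.718055°; total 78.718055
  N ⇒ keep positive
  Longitude: 47 + 18.5547/60 = 47.309245
  E → positive
Point 3:
  Lat: 45° + 28/60 + 27.8/3600 = 45 + 0.466667 + 0.007722 = 45.474389
  hemisphere S, so the sign is −
  Longitude: 2′ + 9.6″ = 2.16000′; 145 + 2.16000/60 = 145.036000
  hemisphere W, so the sign is −
Point 4:
  φ: 55.3187′ = 0.921978°; total 42.921978
  S → negative
  Longitude: 28.911′ = 0.481850°; total 9.481850
  E ⇒ keep positive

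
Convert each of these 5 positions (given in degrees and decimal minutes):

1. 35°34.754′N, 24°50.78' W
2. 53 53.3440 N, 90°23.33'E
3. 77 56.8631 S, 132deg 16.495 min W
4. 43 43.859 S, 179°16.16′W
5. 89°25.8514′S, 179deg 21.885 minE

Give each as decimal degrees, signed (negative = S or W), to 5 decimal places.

Point 1:
  Latitude: 34.754′ = 0.579233°; total 35.579233
  N → positive
  λ: 50.78′ = 0.846333°; total 24.846333
  hemisphere W, so the sign is −
Point 2:
  φ: 53 + 53.344/60 = 53.889067
  N → positive
  Longitude: 23.33′ = 0.388833°; total 90.388833
  E ⇒ keep positive
Point 3:
  Latitude: 77 + 56.8631/60 = 77.947718
  S ⇒ negate
  Lon: 16.495′ = 0.274917°; total 132.274917
  W ⇒ negate
Point 4:
  φ: 43.859′ = 0.730983°; total 43.730983
  S ⇒ negate
  Longitude: 16.16′ = 0.269333°; total 179.269333
  hemisphere W, so the sign is −
Point 5:
  φ: 25.8514′ = 0.430857°; total 89.430857
  S ⇒ negate
  λ: 21.885′ = 0.364750°; total 179.364750
  E ⇒ keep positive

1. 35.57923, -24.84633
2. 53.88907, 90.38883
3. -77.94772, -132.27492
4. -43.73098, -179.26933
5. -89.43086, 179.36475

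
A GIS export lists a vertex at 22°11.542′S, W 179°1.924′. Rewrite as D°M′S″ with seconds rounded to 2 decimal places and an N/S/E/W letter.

Latitude: fractional minutes 0.54200 × 60 = 32.5200″
Lon: fractional minutes 0.92400 × 60 = 55.4400″

22°11′32.52″ S, 179°01′55.44″ W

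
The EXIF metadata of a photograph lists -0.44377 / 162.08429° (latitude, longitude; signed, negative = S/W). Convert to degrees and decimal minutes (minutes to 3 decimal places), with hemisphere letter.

Latitude is negative → S; |value| = 0.443770
Lat: minutes = (0.443770 − 0) × 60 = 26.62620
Longitude: minutes = (162.084290 − 162) × 60 = 5.05740

0° 26.626′ S, 162° 5.057′ E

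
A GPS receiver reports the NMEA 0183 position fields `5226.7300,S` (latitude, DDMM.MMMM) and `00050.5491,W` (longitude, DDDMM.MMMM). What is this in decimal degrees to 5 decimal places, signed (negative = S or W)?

-52.44550, -0.84249

φ: split at 2 digits → 52° and 26.73′; 52 + 26.73/60 = 52.445500
hemisphere S, so the sign is −
Lon: split at 3 digits → 000° and 50.5491′; 0 + 50.5491/60 = 0.842485
hemisphere W, so the sign is −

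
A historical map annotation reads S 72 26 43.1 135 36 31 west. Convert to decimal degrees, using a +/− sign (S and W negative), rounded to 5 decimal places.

Lat: 26′ + 43.1″ = 26.71833′; 72 + 26.71833/60 = 72.445306
S ⇒ negate
Lon: 36′ + 31″ = 36.51667′; 135 + 36.51667/60 = 135.608611
W ⇒ negate

-72.44531, -135.60861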